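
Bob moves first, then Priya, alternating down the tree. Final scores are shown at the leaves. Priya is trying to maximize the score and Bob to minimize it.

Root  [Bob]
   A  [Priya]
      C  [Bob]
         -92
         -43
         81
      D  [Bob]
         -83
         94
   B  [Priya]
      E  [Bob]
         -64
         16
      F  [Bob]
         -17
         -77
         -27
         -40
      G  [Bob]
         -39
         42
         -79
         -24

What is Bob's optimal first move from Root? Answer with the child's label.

A

C (Bob): min(-92, -43, 81) = -92
D (Bob): min(-83, 94) = -83
A (Priya): max(-92, -83) = -83
E (Bob): min(-64, 16) = -64
F (Bob): min(-17, -77, -27, -40) = -77
G (Bob): min(-39, 42, -79, -24) = -79
B (Priya): max(-64, -77, -79) = -64
Root (Bob): min(-83, -64) = -83
Bob at Root wants the lowest of {A=-83, B=-64}, so chooses A.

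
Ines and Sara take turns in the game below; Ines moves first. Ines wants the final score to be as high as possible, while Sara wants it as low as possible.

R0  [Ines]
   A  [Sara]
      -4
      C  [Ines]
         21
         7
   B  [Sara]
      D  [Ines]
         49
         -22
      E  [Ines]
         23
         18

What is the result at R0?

C (Ines): max(21, 7) = 21
A (Sara): min(-4, 21) = -4
D (Ines): max(49, -22) = 49
E (Ines): max(23, 18) = 23
B (Sara): min(49, 23) = 23
R0 (Ines): max(-4, 23) = 23

23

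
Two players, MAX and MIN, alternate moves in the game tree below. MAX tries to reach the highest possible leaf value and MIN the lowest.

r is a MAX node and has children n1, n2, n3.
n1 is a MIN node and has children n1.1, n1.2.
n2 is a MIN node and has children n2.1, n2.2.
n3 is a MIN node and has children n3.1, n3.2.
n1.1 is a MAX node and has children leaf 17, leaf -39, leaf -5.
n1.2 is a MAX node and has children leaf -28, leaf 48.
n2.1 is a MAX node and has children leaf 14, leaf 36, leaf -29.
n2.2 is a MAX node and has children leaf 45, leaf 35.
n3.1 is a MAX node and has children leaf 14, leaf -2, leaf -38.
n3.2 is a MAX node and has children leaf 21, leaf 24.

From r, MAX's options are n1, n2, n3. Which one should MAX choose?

n1.1 (MAX): max(17, -39, -5) = 17
n1.2 (MAX): max(-28, 48) = 48
n1 (MIN): min(17, 48) = 17
n2.1 (MAX): max(14, 36, -29) = 36
n2.2 (MAX): max(45, 35) = 45
n2 (MIN): min(36, 45) = 36
n3.1 (MAX): max(14, -2, -38) = 14
n3.2 (MAX): max(21, 24) = 24
n3 (MIN): min(14, 24) = 14
r (MAX): max(17, 36, 14) = 36
MAX at r wants the highest of {n1=17, n2=36, n3=14}, so chooses n2.

n2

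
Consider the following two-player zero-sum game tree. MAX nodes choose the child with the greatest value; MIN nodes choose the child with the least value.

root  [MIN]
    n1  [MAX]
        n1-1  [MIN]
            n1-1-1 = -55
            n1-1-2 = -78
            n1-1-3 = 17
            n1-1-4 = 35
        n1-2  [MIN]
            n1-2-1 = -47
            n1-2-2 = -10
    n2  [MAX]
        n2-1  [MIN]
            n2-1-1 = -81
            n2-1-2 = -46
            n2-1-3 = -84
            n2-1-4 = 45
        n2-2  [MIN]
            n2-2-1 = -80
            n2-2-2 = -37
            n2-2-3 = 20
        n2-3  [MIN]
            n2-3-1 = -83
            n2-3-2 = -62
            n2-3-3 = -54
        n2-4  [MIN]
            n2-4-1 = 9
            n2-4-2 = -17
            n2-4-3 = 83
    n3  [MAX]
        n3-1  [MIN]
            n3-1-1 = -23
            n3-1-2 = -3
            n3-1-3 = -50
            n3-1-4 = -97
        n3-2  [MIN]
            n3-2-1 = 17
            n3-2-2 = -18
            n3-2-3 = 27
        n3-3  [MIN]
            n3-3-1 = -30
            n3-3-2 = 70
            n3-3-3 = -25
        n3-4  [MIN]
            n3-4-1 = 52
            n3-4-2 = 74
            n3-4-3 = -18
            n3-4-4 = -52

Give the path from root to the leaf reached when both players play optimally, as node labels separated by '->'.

root -> n1 -> n1-2 -> n1-2-1

n1-1 (MIN): min(-55, -78, 17, 35) = -78
n1-2 (MIN): min(-47, -10) = -47
n1 (MAX): max(-78, -47) = -47
n2-1 (MIN): min(-81, -46, -84, 45) = -84
n2-2 (MIN): min(-80, -37, 20) = -80
n2-3 (MIN): min(-83, -62, -54) = -83
n2-4 (MIN): min(9, -17, 83) = -17
n2 (MAX): max(-84, -80, -83, -17) = -17
n3-1 (MIN): min(-23, -3, -50, -97) = -97
n3-2 (MIN): min(17, -18, 27) = -18
n3-3 (MIN): min(-30, 70, -25) = -30
n3-4 (MIN): min(52, 74, -18, -52) = -52
n3 (MAX): max(-97, -18, -30, -52) = -18
root (MIN): min(-47, -17, -18) = -47
At root, MIN picks n1 (lowest: -47).
At n1, MAX picks n1-2 (highest: -47).
At n1-2, MIN picks n1-2-1 (lowest: -47).
Terminal value -47.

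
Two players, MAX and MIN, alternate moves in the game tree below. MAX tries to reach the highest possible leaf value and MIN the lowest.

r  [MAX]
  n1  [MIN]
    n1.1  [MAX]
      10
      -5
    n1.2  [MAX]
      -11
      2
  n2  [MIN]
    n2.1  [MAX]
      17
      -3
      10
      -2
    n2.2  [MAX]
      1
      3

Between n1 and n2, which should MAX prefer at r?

n2

n1.1 (MAX): max(10, -5) = 10
n1.2 (MAX): max(-11, 2) = 2
n1 (MIN): min(10, 2) = 2
n2.1 (MAX): max(17, -3, 10, -2) = 17
n2.2 (MAX): max(1, 3) = 3
n2 (MIN): min(17, 3) = 3
MAX prefers the higher value; n1=2, n2=3. n2 is better since 3 > 2.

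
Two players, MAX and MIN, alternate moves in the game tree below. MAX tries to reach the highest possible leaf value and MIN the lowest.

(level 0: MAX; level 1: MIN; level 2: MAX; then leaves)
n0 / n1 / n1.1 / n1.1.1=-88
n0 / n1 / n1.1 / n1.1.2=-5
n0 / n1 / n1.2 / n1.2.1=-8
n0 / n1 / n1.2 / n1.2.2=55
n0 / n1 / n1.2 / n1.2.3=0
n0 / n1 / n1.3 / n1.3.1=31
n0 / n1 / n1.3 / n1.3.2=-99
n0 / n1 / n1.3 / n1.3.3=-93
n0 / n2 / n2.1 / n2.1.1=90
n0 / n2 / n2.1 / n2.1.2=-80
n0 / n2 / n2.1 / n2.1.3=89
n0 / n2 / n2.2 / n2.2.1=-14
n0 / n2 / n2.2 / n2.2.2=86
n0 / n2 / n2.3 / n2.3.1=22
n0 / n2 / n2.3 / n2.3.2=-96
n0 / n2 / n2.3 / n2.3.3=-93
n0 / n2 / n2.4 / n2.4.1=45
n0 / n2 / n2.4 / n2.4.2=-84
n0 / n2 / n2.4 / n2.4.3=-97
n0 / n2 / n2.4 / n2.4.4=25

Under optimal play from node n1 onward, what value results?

-5

n1.1 (MAX): max(-88, -5) = -5
n1.2 (MAX): max(-8, 55, 0) = 55
n1.3 (MAX): max(31, -99, -93) = 31
n1 (MIN): min(-5, 55, 31) = -5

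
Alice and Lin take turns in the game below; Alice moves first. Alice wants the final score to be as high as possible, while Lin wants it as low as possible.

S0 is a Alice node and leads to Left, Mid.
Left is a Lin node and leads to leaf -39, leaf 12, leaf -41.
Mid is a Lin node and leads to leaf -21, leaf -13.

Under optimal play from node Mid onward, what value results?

Mid (Lin): min(-21, -13) = -21

-21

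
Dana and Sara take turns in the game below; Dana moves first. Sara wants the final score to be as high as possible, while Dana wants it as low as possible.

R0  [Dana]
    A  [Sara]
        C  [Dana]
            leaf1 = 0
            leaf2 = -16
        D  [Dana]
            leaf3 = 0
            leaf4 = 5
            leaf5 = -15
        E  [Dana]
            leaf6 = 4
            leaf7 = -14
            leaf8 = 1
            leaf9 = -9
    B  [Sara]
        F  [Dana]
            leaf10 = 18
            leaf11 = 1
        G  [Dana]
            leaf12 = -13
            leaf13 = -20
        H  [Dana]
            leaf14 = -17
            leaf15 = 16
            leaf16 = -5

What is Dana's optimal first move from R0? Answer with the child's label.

A

C (Dana): min(0, -16) = -16
D (Dana): min(0, 5, -15) = -15
E (Dana): min(4, -14, 1, -9) = -14
A (Sara): max(-16, -15, -14) = -14
F (Dana): min(18, 1) = 1
G (Dana): min(-13, -20) = -20
H (Dana): min(-17, 16, -5) = -17
B (Sara): max(1, -20, -17) = 1
R0 (Dana): min(-14, 1) = -14
Dana at R0 wants the lowest of {A=-14, B=1}, so chooses A.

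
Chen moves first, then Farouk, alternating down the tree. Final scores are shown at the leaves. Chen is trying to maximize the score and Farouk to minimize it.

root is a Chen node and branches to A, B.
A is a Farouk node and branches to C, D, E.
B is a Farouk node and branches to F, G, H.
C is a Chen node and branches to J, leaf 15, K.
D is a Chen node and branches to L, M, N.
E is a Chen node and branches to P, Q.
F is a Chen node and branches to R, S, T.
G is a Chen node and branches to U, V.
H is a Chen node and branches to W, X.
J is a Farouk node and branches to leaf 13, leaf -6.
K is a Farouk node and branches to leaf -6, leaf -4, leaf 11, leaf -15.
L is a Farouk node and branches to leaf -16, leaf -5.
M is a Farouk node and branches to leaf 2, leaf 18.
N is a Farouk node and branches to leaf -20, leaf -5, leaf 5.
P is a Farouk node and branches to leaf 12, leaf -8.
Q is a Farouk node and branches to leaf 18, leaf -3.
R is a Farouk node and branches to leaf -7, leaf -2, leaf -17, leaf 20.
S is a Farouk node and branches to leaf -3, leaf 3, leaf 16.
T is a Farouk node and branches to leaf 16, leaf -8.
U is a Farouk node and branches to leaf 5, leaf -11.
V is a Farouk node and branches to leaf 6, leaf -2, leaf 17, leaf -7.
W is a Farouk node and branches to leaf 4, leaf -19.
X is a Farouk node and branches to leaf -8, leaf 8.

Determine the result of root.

-3

J (Farouk): min(13, -6) = -6
K (Farouk): min(-6, -4, 11, -15) = -15
C (Chen): max(-6, 15, -15) = 15
L (Farouk): min(-16, -5) = -16
M (Farouk): min(2, 18) = 2
N (Farouk): min(-20, -5, 5) = -20
D (Chen): max(-16, 2, -20) = 2
P (Farouk): min(12, -8) = -8
Q (Farouk): min(18, -3) = -3
E (Chen): max(-8, -3) = -3
A (Farouk): min(15, 2, -3) = -3
R (Farouk): min(-7, -2, -17, 20) = -17
S (Farouk): min(-3, 3, 16) = -3
T (Farouk): min(16, -8) = -8
F (Chen): max(-17, -3, -8) = -3
U (Farouk): min(5, -11) = -11
V (Farouk): min(6, -2, 17, -7) = -7
G (Chen): max(-11, -7) = -7
W (Farouk): min(4, -19) = -19
X (Farouk): min(-8, 8) = -8
H (Chen): max(-19, -8) = -8
B (Farouk): min(-3, -7, -8) = -8
root (Chen): max(-3, -8) = -3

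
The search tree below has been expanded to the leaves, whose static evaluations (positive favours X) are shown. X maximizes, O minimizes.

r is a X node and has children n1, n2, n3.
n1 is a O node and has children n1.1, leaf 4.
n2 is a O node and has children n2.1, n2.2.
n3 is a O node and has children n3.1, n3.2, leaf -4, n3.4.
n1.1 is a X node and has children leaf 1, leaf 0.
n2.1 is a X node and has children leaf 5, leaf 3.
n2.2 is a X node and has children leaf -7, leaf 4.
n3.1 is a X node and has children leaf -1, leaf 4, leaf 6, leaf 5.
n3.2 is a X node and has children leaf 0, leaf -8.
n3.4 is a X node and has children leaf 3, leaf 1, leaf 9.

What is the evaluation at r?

n1.1 (X): max(1, 0) = 1
n1 (O): min(1, 4) = 1
n2.1 (X): max(5, 3) = 5
n2.2 (X): max(-7, 4) = 4
n2 (O): min(5, 4) = 4
n3.1 (X): max(-1, 4, 6, 5) = 6
n3.2 (X): max(0, -8) = 0
n3.4 (X): max(3, 1, 9) = 9
n3 (O): min(6, 0, -4, 9) = -4
r (X): max(1, 4, -4) = 4

4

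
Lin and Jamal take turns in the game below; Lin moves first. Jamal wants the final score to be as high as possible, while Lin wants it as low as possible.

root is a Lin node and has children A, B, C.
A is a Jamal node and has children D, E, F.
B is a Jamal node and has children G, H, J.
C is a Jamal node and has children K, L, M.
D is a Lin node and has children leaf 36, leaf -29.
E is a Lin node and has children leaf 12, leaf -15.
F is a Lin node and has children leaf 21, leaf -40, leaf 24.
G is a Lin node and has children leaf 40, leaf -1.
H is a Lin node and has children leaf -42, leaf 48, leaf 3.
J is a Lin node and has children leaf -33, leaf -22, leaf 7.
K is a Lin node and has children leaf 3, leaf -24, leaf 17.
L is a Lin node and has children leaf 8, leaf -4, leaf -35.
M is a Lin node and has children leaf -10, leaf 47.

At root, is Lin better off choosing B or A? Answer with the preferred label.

G (Lin): min(40, -1) = -1
H (Lin): min(-42, 48, 3) = -42
J (Lin): min(-33, -22, 7) = -33
B (Jamal): max(-1, -42, -33) = -1
D (Lin): min(36, -29) = -29
E (Lin): min(12, -15) = -15
F (Lin): min(21, -40, 24) = -40
A (Jamal): max(-29, -15, -40) = -15
Lin prefers the lower value; B=-1, A=-15. A is better since -15 < -1.

A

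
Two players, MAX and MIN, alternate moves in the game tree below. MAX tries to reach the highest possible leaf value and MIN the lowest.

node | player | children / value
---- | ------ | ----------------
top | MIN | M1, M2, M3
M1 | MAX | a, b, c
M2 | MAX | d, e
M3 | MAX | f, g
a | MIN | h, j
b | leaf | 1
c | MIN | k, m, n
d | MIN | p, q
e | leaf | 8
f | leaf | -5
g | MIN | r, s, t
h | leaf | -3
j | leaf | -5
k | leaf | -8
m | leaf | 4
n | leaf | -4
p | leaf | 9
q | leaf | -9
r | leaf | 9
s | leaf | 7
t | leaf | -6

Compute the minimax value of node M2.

d (MIN): min(9, -9) = -9
M2 (MAX): max(-9, 8) = 8

8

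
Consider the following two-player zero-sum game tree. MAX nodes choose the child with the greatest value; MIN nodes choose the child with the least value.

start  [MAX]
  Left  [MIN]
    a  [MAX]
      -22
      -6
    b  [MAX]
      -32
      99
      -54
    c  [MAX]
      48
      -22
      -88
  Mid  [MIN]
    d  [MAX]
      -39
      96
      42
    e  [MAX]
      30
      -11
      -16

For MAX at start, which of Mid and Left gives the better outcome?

Mid

d (MAX): max(-39, 96, 42) = 96
e (MAX): max(30, -11, -16) = 30
Mid (MIN): min(96, 30) = 30
a (MAX): max(-22, -6) = -6
b (MAX): max(-32, 99, -54) = 99
c (MAX): max(48, -22, -88) = 48
Left (MIN): min(-6, 99, 48) = -6
MAX prefers the higher value; Mid=30, Left=-6. Mid is better since 30 > -6.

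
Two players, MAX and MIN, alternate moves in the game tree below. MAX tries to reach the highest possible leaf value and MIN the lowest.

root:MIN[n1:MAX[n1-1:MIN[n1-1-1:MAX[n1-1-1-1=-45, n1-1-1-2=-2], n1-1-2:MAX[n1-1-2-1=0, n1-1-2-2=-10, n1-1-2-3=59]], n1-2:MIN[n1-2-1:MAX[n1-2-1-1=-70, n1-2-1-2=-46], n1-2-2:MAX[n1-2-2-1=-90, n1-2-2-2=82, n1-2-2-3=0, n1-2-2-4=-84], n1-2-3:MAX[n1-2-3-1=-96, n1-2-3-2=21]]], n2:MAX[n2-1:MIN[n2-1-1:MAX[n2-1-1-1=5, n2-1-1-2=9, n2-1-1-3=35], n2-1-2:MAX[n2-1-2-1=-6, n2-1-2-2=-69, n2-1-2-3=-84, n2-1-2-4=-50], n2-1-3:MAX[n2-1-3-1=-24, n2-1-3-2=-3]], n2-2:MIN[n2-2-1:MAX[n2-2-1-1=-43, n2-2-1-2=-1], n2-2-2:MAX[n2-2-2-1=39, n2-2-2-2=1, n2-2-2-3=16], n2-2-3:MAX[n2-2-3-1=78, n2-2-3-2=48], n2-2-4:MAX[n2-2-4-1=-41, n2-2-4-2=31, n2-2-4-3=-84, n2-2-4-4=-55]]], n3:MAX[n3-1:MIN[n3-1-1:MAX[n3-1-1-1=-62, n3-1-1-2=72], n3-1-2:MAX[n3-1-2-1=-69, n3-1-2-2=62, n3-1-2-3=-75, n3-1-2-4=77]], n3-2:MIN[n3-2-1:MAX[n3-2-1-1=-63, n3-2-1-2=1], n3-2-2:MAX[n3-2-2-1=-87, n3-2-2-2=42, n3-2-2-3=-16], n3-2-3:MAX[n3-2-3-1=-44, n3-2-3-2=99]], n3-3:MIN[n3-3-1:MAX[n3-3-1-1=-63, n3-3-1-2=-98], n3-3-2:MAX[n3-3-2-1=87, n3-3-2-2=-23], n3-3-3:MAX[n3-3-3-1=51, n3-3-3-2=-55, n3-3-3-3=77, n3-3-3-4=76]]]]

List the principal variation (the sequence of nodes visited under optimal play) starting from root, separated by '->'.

root -> n1 -> n1-1 -> n1-1-1 -> n1-1-1-2

n1-1-1 (MAX): max(-45, -2) = -2
n1-1-2 (MAX): max(0, -10, 59) = 59
n1-1 (MIN): min(-2, 59) = -2
n1-2-1 (MAX): max(-70, -46) = -46
n1-2-2 (MAX): max(-90, 82, 0, -84) = 82
n1-2-3 (MAX): max(-96, 21) = 21
n1-2 (MIN): min(-46, 82, 21) = -46
n1 (MAX): max(-2, -46) = -2
n2-1-1 (MAX): max(5, 9, 35) = 35
n2-1-2 (MAX): max(-6, -69, -84, -50) = -6
n2-1-3 (MAX): max(-24, -3) = -3
n2-1 (MIN): min(35, -6, -3) = -6
n2-2-1 (MAX): max(-43, -1) = -1
n2-2-2 (MAX): max(39, 1, 16) = 39
n2-2-3 (MAX): max(78, 48) = 78
n2-2-4 (MAX): max(-41, 31, -84, -55) = 31
n2-2 (MIN): min(-1, 39, 78, 31) = -1
n2 (MAX): max(-6, -1) = -1
n3-1-1 (MAX): max(-62, 72) = 72
n3-1-2 (MAX): max(-69, 62, -75, 77) = 77
n3-1 (MIN): min(72, 77) = 72
n3-2-1 (MAX): max(-63, 1) = 1
n3-2-2 (MAX): max(-87, 42, -16) = 42
n3-2-3 (MAX): max(-44, 99) = 99
n3-2 (MIN): min(1, 42, 99) = 1
n3-3-1 (MAX): max(-63, -98) = -63
n3-3-2 (MAX): max(87, -23) = 87
n3-3-3 (MAX): max(51, -55, 77, 76) = 77
n3-3 (MIN): min(-63, 87, 77) = -63
n3 (MAX): max(72, 1, -63) = 72
root (MIN): min(-2, -1, 72) = -2
At root, MIN picks n1 (lowest: -2).
At n1, MAX picks n1-1 (highest: -2).
At n1-1, MIN picks n1-1-1 (lowest: -2).
At n1-1-1, MAX picks n1-1-1-2 (highest: -2).
Terminal value -2.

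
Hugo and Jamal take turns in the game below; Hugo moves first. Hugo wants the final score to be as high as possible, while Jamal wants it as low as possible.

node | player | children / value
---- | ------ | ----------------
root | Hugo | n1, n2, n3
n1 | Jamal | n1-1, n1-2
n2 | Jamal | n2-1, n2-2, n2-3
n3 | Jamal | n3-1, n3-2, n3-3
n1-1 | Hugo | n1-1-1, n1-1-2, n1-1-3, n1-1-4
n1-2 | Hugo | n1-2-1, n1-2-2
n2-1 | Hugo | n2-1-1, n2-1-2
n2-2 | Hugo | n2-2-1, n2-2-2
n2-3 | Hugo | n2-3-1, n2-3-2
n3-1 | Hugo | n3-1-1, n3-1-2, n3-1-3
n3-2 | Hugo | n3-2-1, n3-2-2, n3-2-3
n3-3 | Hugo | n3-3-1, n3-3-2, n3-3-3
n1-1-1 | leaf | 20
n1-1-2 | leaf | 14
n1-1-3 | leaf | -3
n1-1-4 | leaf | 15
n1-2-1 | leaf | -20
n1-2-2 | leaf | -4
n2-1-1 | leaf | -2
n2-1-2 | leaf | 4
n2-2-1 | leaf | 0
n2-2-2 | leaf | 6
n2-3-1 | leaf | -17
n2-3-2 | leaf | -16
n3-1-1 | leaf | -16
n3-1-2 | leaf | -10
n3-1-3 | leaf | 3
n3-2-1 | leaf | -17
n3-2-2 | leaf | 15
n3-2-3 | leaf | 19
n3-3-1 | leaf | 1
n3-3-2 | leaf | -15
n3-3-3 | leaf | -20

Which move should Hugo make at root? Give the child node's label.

n3

n1-1 (Hugo): max(20, 14, -3, 15) = 20
n1-2 (Hugo): max(-20, -4) = -4
n1 (Jamal): min(20, -4) = -4
n2-1 (Hugo): max(-2, 4) = 4
n2-2 (Hugo): max(0, 6) = 6
n2-3 (Hugo): max(-17, -16) = -16
n2 (Jamal): min(4, 6, -16) = -16
n3-1 (Hugo): max(-16, -10, 3) = 3
n3-2 (Hugo): max(-17, 15, 19) = 19
n3-3 (Hugo): max(1, -15, -20) = 1
n3 (Jamal): min(3, 19, 1) = 1
root (Hugo): max(-4, -16, 1) = 1
Hugo at root wants the highest of {n1=-4, n2=-16, n3=1}, so chooses n3.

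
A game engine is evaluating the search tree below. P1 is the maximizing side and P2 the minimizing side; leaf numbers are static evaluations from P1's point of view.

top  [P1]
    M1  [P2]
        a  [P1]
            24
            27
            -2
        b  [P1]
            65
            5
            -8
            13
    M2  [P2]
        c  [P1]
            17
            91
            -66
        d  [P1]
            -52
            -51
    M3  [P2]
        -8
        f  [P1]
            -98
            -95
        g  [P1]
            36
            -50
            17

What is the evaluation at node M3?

-95

f (P1): max(-98, -95) = -95
g (P1): max(36, -50, 17) = 36
M3 (P2): min(-8, -95, 36) = -95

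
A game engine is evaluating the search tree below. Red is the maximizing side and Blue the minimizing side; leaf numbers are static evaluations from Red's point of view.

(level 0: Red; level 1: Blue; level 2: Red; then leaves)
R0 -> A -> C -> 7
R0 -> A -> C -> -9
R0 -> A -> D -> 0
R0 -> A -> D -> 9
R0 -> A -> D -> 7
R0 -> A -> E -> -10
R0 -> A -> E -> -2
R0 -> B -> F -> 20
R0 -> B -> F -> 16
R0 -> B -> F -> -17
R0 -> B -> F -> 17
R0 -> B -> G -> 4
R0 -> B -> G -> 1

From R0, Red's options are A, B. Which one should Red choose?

C (Red): max(7, -9) = 7
D (Red): max(0, 9, 7) = 9
E (Red): max(-10, -2) = -2
A (Blue): min(7, 9, -2) = -2
F (Red): max(20, 16, -17, 17) = 20
G (Red): max(4, 1) = 4
B (Blue): min(20, 4) = 4
R0 (Red): max(-2, 4) = 4
Red at R0 wants the highest of {A=-2, B=4}, so chooses B.

B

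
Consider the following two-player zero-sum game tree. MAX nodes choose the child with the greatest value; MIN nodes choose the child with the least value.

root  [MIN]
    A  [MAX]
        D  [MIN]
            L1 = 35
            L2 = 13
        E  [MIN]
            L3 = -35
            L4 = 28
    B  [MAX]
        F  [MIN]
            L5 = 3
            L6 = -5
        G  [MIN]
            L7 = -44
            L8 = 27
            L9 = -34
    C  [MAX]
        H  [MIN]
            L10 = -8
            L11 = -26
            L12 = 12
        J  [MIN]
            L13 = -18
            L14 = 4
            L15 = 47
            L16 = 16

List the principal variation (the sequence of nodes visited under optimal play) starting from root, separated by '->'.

root -> C -> J -> L13

D (MIN): min(35, 13) = 13
E (MIN): min(-35, 28) = -35
A (MAX): max(13, -35) = 13
F (MIN): min(3, -5) = -5
G (MIN): min(-44, 27, -34) = -44
B (MAX): max(-5, -44) = -5
H (MIN): min(-8, -26, 12) = -26
J (MIN): min(-18, 4, 47, 16) = -18
C (MAX): max(-26, -18) = -18
root (MIN): min(13, -5, -18) = -18
At root, MIN picks C (lowest: -18).
At C, MAX picks J (highest: -18).
At J, MIN picks L13 (lowest: -18).
Terminal value -18.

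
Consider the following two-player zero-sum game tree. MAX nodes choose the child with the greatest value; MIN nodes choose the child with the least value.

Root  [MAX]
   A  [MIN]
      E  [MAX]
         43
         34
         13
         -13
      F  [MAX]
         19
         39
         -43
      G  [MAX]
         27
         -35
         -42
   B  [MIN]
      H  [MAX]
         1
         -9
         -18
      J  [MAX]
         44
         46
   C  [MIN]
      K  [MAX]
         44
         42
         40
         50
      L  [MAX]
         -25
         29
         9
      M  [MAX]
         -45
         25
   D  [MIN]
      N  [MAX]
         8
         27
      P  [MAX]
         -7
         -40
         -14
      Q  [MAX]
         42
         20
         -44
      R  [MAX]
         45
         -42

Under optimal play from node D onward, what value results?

N (MAX): max(8, 27) = 27
P (MAX): max(-7, -40, -14) = -7
Q (MAX): max(42, 20, -44) = 42
R (MAX): max(45, -42) = 45
D (MIN): min(27, -7, 42, 45) = -7

-7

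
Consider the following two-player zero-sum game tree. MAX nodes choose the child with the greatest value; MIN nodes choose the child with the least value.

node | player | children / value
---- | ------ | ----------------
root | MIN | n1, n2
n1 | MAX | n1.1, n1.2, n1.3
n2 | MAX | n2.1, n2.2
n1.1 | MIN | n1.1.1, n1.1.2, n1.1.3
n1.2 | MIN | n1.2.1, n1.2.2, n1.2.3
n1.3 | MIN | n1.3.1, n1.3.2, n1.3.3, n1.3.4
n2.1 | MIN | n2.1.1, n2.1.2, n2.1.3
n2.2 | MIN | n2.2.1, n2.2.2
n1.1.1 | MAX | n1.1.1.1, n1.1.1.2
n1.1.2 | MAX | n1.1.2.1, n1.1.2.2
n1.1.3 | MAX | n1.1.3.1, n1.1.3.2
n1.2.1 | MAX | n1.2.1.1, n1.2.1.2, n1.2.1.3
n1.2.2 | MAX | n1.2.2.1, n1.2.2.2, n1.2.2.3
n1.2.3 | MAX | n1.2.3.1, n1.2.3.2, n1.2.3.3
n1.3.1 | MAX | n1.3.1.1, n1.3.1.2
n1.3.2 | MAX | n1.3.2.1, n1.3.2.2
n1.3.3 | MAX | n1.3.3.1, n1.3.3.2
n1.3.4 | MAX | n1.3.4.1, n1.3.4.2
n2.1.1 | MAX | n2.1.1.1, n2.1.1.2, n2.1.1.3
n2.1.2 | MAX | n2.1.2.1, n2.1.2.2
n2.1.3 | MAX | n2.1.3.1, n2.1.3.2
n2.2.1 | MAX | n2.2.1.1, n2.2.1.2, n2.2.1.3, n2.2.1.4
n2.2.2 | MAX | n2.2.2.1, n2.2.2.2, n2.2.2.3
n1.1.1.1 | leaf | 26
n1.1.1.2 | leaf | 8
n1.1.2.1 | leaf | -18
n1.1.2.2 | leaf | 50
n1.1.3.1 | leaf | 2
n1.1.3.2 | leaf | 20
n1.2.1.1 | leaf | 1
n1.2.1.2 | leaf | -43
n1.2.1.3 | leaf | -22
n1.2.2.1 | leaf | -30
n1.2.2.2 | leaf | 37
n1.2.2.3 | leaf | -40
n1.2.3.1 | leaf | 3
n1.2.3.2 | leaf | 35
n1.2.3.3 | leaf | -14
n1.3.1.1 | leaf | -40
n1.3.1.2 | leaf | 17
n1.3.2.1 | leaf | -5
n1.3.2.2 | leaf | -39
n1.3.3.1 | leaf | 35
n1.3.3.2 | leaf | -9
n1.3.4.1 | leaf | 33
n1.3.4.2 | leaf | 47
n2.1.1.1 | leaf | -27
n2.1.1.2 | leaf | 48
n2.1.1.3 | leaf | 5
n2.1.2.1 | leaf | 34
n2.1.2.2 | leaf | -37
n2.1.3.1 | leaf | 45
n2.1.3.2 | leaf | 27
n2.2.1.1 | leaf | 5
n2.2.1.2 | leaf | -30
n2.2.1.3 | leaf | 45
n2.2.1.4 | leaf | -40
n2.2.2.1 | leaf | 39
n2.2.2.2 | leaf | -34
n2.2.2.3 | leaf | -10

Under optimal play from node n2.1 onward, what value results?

n2.1.1 (MAX): max(-27, 48, 5) = 48
n2.1.2 (MAX): max(34, -37) = 34
n2.1.3 (MAX): max(45, 27) = 45
n2.1 (MIN): min(48, 34, 45) = 34

34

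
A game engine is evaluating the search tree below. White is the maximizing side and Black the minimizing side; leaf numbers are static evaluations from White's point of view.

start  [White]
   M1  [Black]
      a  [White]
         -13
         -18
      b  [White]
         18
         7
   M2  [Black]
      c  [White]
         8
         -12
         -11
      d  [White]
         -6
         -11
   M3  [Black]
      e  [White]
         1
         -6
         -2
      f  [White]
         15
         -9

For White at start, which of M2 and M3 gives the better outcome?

M3

c (White): max(8, -12, -11) = 8
d (White): max(-6, -11) = -6
M2 (Black): min(8, -6) = -6
e (White): max(1, -6, -2) = 1
f (White): max(15, -9) = 15
M3 (Black): min(1, 15) = 1
White prefers the higher value; M2=-6, M3=1. M3 is better since 1 > -6.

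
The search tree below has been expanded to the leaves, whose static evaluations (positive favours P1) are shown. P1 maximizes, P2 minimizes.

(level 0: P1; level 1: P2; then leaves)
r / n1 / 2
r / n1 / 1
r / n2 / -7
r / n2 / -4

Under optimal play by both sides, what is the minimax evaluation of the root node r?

1

n1 (P2): min(2, 1) = 1
n2 (P2): min(-7, -4) = -7
r (P1): max(1, -7) = 1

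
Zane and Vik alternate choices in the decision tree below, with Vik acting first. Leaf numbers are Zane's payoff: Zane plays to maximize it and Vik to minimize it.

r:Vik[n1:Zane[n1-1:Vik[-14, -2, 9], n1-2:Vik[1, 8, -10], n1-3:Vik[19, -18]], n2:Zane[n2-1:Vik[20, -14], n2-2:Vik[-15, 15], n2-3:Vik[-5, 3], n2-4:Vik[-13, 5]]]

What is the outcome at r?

n1-1 (Vik): min(-14, -2, 9) = -14
n1-2 (Vik): min(1, 8, -10) = -10
n1-3 (Vik): min(19, -18) = -18
n1 (Zane): max(-14, -10, -18) = -10
n2-1 (Vik): min(20, -14) = -14
n2-2 (Vik): min(-15, 15) = -15
n2-3 (Vik): min(-5, 3) = -5
n2-4 (Vik): min(-13, 5) = -13
n2 (Zane): max(-14, -15, -5, -13) = -5
r (Vik): min(-10, -5) = -10

-10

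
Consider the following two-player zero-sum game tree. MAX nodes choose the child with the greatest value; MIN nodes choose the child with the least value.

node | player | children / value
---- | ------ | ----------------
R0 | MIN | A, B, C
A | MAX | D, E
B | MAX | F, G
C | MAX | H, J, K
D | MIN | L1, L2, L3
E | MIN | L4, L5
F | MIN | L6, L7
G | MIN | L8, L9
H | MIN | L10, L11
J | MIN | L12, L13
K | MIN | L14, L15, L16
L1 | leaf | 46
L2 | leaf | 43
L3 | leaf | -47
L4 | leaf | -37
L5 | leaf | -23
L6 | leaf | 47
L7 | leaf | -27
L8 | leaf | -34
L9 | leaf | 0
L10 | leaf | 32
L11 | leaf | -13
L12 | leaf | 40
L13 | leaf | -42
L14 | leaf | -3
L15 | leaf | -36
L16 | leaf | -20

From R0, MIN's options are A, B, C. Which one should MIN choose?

A

D (MIN): min(46, 43, -47) = -47
E (MIN): min(-37, -23) = -37
A (MAX): max(-47, -37) = -37
F (MIN): min(47, -27) = -27
G (MIN): min(-34, 0) = -34
B (MAX): max(-27, -34) = -27
H (MIN): min(32, -13) = -13
J (MIN): min(40, -42) = -42
K (MIN): min(-3, -36, -20) = -36
C (MAX): max(-13, -42, -36) = -13
R0 (MIN): min(-37, -27, -13) = -37
MIN at R0 wants the lowest of {A=-37, B=-27, C=-13}, so chooses A.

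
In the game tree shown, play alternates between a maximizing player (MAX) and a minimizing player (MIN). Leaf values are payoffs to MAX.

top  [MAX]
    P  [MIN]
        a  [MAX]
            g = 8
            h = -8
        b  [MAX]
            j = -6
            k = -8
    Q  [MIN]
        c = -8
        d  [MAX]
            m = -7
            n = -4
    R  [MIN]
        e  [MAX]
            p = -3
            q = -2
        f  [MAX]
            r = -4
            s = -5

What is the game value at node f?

-4

f (MAX): max(-4, -5) = -4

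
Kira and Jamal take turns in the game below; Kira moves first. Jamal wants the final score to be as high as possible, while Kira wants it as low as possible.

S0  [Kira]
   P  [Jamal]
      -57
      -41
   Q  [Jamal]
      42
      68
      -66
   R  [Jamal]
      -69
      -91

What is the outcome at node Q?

68

Q (Jamal): max(42, 68, -66) = 68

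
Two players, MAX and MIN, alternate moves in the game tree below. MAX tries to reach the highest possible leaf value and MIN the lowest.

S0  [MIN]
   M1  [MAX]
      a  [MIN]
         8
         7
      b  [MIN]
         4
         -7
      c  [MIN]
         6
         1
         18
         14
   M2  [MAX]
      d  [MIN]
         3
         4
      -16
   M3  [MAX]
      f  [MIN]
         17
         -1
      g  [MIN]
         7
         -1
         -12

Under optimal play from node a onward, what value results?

7

a (MIN): min(8, 7) = 7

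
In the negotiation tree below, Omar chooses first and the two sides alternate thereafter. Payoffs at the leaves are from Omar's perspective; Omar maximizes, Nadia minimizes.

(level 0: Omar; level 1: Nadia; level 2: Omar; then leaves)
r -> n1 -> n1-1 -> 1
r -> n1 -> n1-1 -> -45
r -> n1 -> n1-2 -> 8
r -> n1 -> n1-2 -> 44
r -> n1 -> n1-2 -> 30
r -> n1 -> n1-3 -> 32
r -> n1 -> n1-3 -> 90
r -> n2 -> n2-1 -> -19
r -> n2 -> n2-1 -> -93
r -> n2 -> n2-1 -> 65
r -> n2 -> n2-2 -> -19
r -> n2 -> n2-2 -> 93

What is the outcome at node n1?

n1-1 (Omar): max(1, -45) = 1
n1-2 (Omar): max(8, 44, 30) = 44
n1-3 (Omar): max(32, 90) = 90
n1 (Nadia): min(1, 44, 90) = 1

1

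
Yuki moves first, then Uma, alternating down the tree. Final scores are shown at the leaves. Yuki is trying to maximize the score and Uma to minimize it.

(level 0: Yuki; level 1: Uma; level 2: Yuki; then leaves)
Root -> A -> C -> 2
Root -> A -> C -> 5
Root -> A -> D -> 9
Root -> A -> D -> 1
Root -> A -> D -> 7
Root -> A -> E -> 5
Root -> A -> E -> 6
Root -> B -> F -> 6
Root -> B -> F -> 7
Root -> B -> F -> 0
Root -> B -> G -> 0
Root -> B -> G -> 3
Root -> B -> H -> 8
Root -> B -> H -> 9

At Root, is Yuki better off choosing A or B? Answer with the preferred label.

C (Yuki): max(2, 5) = 5
D (Yuki): max(9, 1, 7) = 9
E (Yuki): max(5, 6) = 6
A (Uma): min(5, 9, 6) = 5
F (Yuki): max(6, 7, 0) = 7
G (Yuki): max(0, 3) = 3
H (Yuki): max(8, 9) = 9
B (Uma): min(7, 3, 9) = 3
Yuki prefers the higher value; A=5, B=3. A is better since 5 > 3.

A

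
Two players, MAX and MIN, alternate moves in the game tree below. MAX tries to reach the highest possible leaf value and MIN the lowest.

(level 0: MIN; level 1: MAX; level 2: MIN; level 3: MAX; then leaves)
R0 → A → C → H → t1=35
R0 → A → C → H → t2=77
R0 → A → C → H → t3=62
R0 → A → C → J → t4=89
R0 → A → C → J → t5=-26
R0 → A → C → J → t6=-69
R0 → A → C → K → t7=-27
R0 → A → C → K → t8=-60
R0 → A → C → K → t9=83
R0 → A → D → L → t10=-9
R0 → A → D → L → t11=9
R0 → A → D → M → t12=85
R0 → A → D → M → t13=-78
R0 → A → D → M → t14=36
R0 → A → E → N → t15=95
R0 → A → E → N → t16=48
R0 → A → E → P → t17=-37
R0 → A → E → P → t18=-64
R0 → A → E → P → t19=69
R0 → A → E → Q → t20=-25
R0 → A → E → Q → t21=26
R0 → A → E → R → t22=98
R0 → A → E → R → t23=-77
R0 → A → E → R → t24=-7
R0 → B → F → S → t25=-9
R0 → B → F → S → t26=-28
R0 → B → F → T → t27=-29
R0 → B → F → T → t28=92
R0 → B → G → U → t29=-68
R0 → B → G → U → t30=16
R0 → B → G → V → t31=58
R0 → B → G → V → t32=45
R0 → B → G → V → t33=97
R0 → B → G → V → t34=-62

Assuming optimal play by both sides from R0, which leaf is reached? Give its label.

H (MAX): max(35, 77, 62) = 77
J (MAX): max(89, -26, -69) = 89
K (MAX): max(-27, -60, 83) = 83
C (MIN): min(77, 89, 83) = 77
L (MAX): max(-9, 9) = 9
M (MAX): max(85, -78, 36) = 85
D (MIN): min(9, 85) = 9
N (MAX): max(95, 48) = 95
P (MAX): max(-37, -64, 69) = 69
Q (MAX): max(-25, 26) = 26
R (MAX): max(98, -77, -7) = 98
E (MIN): min(95, 69, 26, 98) = 26
A (MAX): max(77, 9, 26) = 77
S (MAX): max(-9, -28) = -9
T (MAX): max(-29, 92) = 92
F (MIN): min(-9, 92) = -9
U (MAX): max(-68, 16) = 16
V (MAX): max(58, 45, 97, -62) = 97
G (MIN): min(16, 97) = 16
B (MAX): max(-9, 16) = 16
R0 (MIN): min(77, 16) = 16
At R0, MIN picks B (lowest: 16).
At B, MAX picks G (highest: 16).
At G, MIN picks U (lowest: 16).
At U, MAX picks t30 (highest: 16).
Terminal value 16.

t30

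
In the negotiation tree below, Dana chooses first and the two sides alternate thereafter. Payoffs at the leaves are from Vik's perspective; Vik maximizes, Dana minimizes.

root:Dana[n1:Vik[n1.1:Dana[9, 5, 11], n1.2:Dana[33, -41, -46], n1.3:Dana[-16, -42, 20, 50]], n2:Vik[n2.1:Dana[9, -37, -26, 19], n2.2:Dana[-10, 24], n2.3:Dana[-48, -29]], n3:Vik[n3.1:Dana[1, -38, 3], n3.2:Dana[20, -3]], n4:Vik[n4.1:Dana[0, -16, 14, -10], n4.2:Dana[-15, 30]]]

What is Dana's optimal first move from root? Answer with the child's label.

n1.1 (Dana): min(9, 5, 11) = 5
n1.2 (Dana): min(33, -41, -46) = -46
n1.3 (Dana): min(-16, -42, 20, 50) = -42
n1 (Vik): max(5, -46, -42) = 5
n2.1 (Dana): min(9, -37, -26, 19) = -37
n2.2 (Dana): min(-10, 24) = -10
n2.3 (Dana): min(-48, -29) = -48
n2 (Vik): max(-37, -10, -48) = -10
n3.1 (Dana): min(1, -38, 3) = -38
n3.2 (Dana): min(20, -3) = -3
n3 (Vik): max(-38, -3) = -3
n4.1 (Dana): min(0, -16, 14, -10) = -16
n4.2 (Dana): min(-15, 30) = -15
n4 (Vik): max(-16, -15) = -15
root (Dana): min(5, -10, -3, -15) = -15
Dana at root wants the lowest of {n1=5, n2=-10, n3=-3, n4=-15}, so chooses n4.

n4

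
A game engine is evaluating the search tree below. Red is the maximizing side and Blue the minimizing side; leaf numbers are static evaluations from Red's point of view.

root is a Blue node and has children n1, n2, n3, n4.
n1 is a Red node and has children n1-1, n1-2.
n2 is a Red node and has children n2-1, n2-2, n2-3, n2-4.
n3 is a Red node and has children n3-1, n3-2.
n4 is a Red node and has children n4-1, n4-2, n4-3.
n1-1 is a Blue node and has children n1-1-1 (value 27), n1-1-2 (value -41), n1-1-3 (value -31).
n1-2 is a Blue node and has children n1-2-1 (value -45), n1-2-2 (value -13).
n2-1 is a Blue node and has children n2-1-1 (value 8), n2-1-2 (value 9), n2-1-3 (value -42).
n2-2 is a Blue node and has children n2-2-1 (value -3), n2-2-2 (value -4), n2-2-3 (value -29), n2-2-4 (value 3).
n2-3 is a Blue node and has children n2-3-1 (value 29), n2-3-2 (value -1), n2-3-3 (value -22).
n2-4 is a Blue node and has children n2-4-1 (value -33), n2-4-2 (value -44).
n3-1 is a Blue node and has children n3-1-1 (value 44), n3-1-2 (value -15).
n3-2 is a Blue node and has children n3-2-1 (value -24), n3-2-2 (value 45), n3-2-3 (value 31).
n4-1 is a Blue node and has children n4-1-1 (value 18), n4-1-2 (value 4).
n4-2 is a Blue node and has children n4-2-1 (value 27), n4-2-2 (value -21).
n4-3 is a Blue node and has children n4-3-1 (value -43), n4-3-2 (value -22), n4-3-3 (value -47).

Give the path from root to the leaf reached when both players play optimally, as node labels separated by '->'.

root -> n1 -> n1-1 -> n1-1-2

n1-1 (Blue): min(27, -41, -31) = -41
n1-2 (Blue): min(-45, -13) = -45
n1 (Red): max(-41, -45) = -41
n2-1 (Blue): min(8, 9, -42) = -42
n2-2 (Blue): min(-3, -4, -29, 3) = -29
n2-3 (Blue): min(29, -1, -22) = -22
n2-4 (Blue): min(-33, -44) = -44
n2 (Red): max(-42, -29, -22, -44) = -22
n3-1 (Blue): min(44, -15) = -15
n3-2 (Blue): min(-24, 45, 31) = -24
n3 (Red): max(-15, -24) = -15
n4-1 (Blue): min(18, 4) = 4
n4-2 (Blue): min(27, -21) = -21
n4-3 (Blue): min(-43, -22, -47) = -47
n4 (Red): max(4, -21, -47) = 4
root (Blue): min(-41, -22, -15, 4) = -41
At root, Blue picks n1 (lowest: -41).
At n1, Red picks n1-1 (highest: -41).
At n1-1, Blue picks n1-1-2 (lowest: -41).
Terminal value -41.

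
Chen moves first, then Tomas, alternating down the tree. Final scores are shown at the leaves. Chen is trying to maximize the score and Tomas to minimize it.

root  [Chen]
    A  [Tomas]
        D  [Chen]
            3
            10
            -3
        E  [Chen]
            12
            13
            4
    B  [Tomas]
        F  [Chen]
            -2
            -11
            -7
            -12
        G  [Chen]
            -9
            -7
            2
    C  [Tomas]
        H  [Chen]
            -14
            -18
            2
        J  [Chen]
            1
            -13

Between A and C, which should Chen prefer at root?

D (Chen): max(3, 10, -3) = 10
E (Chen): max(12, 13, 4) = 13
A (Tomas): min(10, 13) = 10
H (Chen): max(-14, -18, 2) = 2
J (Chen): max(1, -13) = 1
C (Tomas): min(2, 1) = 1
Chen prefers the higher value; A=10, C=1. A is better since 10 > 1.

A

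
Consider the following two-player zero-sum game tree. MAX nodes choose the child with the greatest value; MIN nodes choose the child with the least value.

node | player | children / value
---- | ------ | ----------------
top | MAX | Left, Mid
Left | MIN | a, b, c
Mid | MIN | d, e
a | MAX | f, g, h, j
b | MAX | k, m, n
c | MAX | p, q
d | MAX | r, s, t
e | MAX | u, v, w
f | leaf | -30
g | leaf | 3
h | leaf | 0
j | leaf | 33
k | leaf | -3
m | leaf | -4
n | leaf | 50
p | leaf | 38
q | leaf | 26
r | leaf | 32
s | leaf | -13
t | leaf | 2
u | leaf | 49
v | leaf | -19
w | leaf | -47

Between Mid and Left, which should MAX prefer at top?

Left

d (MAX): max(32, -13, 2) = 32
e (MAX): max(49, -19, -47) = 49
Mid (MIN): min(32, 49) = 32
a (MAX): max(-30, 3, 0, 33) = 33
b (MAX): max(-3, -4, 50) = 50
c (MAX): max(38, 26) = 38
Left (MIN): min(33, 50, 38) = 33
MAX prefers the higher value; Mid=32, Left=33. Left is better since 33 > 32.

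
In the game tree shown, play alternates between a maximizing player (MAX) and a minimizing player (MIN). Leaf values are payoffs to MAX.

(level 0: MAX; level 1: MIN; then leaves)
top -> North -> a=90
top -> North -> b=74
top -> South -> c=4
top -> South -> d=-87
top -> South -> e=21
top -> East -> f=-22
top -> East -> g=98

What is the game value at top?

North (MIN): min(90, 74) = 74
South (MIN): min(4, -87, 21) = -87
East (MIN): min(-22, 98) = -22
top (MAX): max(74, -87, -22) = 74

74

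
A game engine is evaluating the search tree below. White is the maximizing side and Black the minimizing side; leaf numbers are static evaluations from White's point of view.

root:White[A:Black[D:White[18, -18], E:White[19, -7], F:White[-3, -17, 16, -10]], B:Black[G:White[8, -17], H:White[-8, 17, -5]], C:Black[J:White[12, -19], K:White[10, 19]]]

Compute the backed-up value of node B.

8

G (White): max(8, -17) = 8
H (White): max(-8, 17, -5) = 17
B (Black): min(8, 17) = 8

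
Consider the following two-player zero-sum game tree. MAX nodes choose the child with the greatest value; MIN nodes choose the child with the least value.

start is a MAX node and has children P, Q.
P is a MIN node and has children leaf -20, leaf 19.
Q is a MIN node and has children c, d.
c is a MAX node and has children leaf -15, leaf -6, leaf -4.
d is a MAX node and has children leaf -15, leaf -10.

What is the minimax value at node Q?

c (MAX): max(-15, -6, -4) = -4
d (MAX): max(-15, -10) = -10
Q (MIN): min(-4, -10) = -10

-10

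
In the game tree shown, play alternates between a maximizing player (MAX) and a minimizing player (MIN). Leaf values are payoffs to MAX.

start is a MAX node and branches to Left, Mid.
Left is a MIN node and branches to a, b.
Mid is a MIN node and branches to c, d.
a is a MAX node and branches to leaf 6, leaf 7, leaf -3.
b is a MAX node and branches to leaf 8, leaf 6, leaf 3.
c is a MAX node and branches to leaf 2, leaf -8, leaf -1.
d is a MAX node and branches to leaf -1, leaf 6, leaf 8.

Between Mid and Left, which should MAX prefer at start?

Left

c (MAX): max(2, -8, -1) = 2
d (MAX): max(-1, 6, 8) = 8
Mid (MIN): min(2, 8) = 2
a (MAX): max(6, 7, -3) = 7
b (MAX): max(8, 6, 3) = 8
Left (MIN): min(7, 8) = 7
MAX prefers the higher value; Mid=2, Left=7. Left is better since 7 > 2.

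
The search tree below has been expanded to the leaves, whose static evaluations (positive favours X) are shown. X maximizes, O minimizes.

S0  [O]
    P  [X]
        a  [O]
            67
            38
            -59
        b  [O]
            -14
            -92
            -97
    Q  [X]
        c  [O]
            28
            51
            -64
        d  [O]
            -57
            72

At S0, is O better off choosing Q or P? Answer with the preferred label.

P

c (O): min(28, 51, -64) = -64
d (O): min(-57, 72) = -57
Q (X): max(-64, -57) = -57
a (O): min(67, 38, -59) = -59
b (O): min(-14, -92, -97) = -97
P (X): max(-59, -97) = -59
O prefers the lower value; Q=-57, P=-59. P is better since -59 < -57.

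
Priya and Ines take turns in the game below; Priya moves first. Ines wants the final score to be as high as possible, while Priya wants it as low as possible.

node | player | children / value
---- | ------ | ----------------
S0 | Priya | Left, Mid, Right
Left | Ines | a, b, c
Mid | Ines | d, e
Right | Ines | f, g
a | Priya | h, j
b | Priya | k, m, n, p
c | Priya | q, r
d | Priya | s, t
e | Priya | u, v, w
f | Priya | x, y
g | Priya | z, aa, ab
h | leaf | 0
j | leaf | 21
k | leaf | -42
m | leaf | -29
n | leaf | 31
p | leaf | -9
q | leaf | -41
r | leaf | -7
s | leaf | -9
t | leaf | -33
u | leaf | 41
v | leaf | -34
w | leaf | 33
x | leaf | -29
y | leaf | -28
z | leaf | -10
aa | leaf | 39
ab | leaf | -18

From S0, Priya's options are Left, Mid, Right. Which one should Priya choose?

a (Priya): min(0, 21) = 0
b (Priya): min(-42, -29, 31, -9) = -42
c (Priya): min(-41, -7) = -41
Left (Ines): max(0, -42, -41) = 0
d (Priya): min(-9, -33) = -33
e (Priya): min(41, -34, 33) = -34
Mid (Ines): max(-33, -34) = -33
f (Priya): min(-29, -28) = -29
g (Priya): min(-10, 39, -18) = -18
Right (Ines): max(-29, -18) = -18
S0 (Priya): min(0, -33, -18) = -33
Priya at S0 wants the lowest of {Left=0, Mid=-33, Right=-18}, so chooses Mid.

Mid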